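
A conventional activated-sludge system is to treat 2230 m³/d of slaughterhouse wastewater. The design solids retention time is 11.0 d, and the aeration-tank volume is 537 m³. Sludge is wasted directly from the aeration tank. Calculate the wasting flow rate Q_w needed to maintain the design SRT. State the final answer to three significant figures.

With mixed-liquor wasting, θ_c = V/Q_w, so Q_w = V/θ_c = 537.0/11.0 = 48.82 m³/d.

Q_w ≈ 48.8 m³/d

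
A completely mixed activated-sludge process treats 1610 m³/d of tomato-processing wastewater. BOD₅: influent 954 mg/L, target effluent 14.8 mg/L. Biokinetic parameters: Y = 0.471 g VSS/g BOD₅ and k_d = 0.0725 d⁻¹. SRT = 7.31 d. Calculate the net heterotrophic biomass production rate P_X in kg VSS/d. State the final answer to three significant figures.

P_X ≈ 466 kg VSS/d

Correct the yield for decay: Y_obs = Y/(1 + k_d θ_c) = 0.471 / (1 + 0.0725 × 7.31) = 0.471 / 1.530 = 0.3078.
Q·(S₀ − S) = 1610 × (954 − 14.8) × 10⁻³ = 1512 kg/d removed.
Net biomass production P_X = Y_obs × Q·(S₀ − S) = 0.3078 × 1512 = 465.5 kg VSS/d.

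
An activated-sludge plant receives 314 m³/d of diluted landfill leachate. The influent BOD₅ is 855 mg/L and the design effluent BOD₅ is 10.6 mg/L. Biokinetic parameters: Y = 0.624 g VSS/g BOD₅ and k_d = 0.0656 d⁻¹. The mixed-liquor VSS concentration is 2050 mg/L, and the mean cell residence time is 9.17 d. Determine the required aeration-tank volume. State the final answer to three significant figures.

V ≈ 462 m³

From the SRT design equation V = Y Q (S₀−S) θ_c / [X (1 + k_d θ_c)] = 0.624 × 314 × (855 − 10.6) × 9.17 / [2050 × (1 + 0.0656 × 9.17)] = 1.52×10^6 / 3283 = 462.1 m³.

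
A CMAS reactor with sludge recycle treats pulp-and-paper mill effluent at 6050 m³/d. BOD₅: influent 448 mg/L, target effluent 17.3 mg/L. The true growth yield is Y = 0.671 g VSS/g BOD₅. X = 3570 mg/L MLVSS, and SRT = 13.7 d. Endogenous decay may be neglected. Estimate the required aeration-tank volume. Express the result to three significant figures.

With k_d = 0 the design equation reduces to V = Y Q (S₀−S) θ_c / X = 0.671 × 6050 × (448 − 17.3) × 13.7 / 3570 = 6710 m³.

V ≈ 6710 m³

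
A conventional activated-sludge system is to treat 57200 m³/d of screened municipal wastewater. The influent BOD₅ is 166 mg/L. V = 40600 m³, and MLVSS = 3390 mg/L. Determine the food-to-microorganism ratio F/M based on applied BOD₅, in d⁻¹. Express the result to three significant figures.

F/M ≈ 0.0690 d⁻¹

F/M = applied load / biomass = Q·S₀/(V·X) = 57200 × 166 / (40600 × 3390) = 0.06899 d⁻¹.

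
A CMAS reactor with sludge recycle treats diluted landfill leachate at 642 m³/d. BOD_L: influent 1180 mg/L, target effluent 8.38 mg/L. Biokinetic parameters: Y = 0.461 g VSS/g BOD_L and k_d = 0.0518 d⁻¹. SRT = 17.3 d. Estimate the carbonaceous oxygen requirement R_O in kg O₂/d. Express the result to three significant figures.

R_O ≈ 492 kg O₂/d

Observed yield with endogenous decay: Y_obs = Y / (1 + k_d·θ_c) = 0.461 / (1 + 0.0518 × 17.3) = 0.461 / 1.896 = 0.2431 g VSS/g BOD_L.
ΔS = 1180 − 8.38 = 1172 mg/L, so the substrate removal rate is 642 × 1172/1000 = 752.2 kg BOD_L/d.
Net sludge production P_X = 0.2431 × 752.2 = 182.9 kg VSS/d.
Carbonaceous O₂ demand = substrate oxidised − cell-mass equivalent = 752.2 − 1.42 × 182.9 = 492.5 kg O₂/d.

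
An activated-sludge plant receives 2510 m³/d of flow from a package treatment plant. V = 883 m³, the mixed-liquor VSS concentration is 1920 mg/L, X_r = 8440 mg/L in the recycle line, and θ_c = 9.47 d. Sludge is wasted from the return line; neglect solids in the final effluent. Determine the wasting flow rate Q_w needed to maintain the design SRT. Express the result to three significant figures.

Q_w ≈ 21.2 m³/d

θ_c = V·X/(Q_w·X_r) when wasting from the recycle, so Q_w = V·X/(θ_c·X_r) = 883.0 × 1920 / (9.47 × 8440) = 21.21 m³/d.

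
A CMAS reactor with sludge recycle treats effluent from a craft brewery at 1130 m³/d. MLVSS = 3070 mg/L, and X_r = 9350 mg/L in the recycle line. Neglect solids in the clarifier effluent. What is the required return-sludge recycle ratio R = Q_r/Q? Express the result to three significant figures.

R ≈ 0.489

R = Q_r/Q = X/(X_r − X) = 3070 / (9350 − 3070) = 0.4889.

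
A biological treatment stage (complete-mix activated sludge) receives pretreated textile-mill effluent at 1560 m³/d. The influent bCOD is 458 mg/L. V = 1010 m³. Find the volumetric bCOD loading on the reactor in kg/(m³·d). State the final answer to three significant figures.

Volumetric loading L_v = Q·S₀ / V = 1560 × 458 g/m³ / 1010 m³ = 707.4 g/(m³·d) = 0.7074 kg bCOD/(m³·d).

L_v ≈ 0.707 kg bCOD/(m³·d)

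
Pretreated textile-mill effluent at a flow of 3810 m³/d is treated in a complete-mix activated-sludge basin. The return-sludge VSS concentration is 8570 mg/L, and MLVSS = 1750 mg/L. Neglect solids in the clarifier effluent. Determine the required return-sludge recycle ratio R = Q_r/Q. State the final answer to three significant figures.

R = Q_r/Q = X/(X_r − X) = 1750 / (8570 − 1750) = 0.2566.

R ≈ 0.257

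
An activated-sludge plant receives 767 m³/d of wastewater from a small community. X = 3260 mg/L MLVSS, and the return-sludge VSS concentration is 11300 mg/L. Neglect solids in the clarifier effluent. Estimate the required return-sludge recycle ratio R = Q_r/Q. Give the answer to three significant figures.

R ≈ 0.405

Solids balance on the clarifier gives (1+R)X = R·X_r, so R = X/(X_r − X) = 3260 / (11300 − 3260) = 0.4055.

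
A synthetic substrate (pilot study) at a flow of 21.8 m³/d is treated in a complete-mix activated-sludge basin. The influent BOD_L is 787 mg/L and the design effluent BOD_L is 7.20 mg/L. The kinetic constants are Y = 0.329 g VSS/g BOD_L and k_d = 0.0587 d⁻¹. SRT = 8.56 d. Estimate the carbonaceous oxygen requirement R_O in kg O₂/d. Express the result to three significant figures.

R_O ≈ 11.7 kg O₂/d

Y_obs = Y / (1 + k_d θ_c) = 0.329 / (1 + 0.0587 × 8.56) = 0.329 / 1.502 = 0.2190.
ΔS = 787 − 7.20 = 779.8 mg/L, so the substrate removal rate is 21.8 × 779.8/1000 = 17.00 kg BOD_L/d.
P_X = Y_obs·Q·(S₀ − S) = 0.2190 × 17.00 = 3.722 kg VSS/d.
R_O = Q·(S₀ − S) − 1.42·P_X = 17.00 − 1.42 × 3.722 = 11.71 kg O₂/d.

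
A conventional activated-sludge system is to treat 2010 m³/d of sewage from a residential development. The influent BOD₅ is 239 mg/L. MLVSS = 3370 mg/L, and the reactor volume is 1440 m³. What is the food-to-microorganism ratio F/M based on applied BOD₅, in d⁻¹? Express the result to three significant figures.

Food-to-microorganism ratio F/M = Q S₀ / (V X) = 2010 × 239 / (1440 × 3370) = 0.09899 d⁻¹.

F/M ≈ 0.0990 d⁻¹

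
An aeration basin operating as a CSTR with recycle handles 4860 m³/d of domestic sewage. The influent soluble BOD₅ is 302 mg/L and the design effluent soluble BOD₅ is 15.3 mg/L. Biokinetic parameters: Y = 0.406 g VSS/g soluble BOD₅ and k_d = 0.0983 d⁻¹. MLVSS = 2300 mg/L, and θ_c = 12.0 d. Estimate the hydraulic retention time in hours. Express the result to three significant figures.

τ ≈ 6.69 h

Rearranging the biomass balance for a CMAS with decay, V = Y·Q·ΔS·θ_c / [X·(1+k_d θ_c)] = 0.406 × 4860 × (302 − 15.3) × 12.0 / [2300 × (1 + 0.0983 × 12.0)] = 6.79×10^6 / 5013 = 1354 m³.
HRT = V/Q = 1354 m³ / 4860 m³·d⁻¹ = 0.2786 d × 24 = 6.687 h.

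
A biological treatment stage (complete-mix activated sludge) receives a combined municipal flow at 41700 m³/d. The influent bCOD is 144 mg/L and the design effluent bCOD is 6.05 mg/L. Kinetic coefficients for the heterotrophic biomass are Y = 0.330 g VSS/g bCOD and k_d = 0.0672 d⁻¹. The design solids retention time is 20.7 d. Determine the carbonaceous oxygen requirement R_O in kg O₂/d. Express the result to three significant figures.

Y_obs = Y / (1 + k_d θ_c) = 0.330 / (1 + 0.0672 × 20.7) = 0.330 / 2.391 = 0.1380.
ΔS = 144 − 6.05 = 137.9 mg/L, so the substrate removal rate is 41700 × 137.9/1000 = 5753 kg bCOD/d.
Biomass synthesised: P_X = Y_obs × 5753 = 793.9 kg VSS/d.
R_O = Q·(S₀ − S) − 1.42·P_X = 5753 − 1.42 × 793.9 = 4625 kg O₂/d.

R_O ≈ 4630 kg O₂/d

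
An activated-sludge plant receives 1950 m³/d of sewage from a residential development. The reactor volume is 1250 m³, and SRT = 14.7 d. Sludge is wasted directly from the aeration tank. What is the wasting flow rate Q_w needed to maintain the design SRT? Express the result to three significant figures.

With mixed-liquor wasting, θ_c = V/Q_w, so Q_w = V/θ_c = 1250/14.7 = 85.03 m³/d.

Q_w ≈ 85.0 m³/d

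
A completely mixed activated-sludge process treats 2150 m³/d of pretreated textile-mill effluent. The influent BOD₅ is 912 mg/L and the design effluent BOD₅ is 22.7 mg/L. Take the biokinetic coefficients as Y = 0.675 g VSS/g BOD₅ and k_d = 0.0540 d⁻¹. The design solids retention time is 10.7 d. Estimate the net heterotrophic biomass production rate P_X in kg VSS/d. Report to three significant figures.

P_X ≈ 818 kg VSS/d

Y_obs = Y / (1 + k_d θ_c) = 0.675 / (1 + 0.0540 × 10.7) = 0.675 / 1.578 = 0.4278.
Q·(S₀ − S) = 2150 × (912 − 22.7) × 10⁻³ = 1912 kg/d removed.
So the net sludge growth is P_X = 0.4278 × 1912 = 818.0 kg VSS/d.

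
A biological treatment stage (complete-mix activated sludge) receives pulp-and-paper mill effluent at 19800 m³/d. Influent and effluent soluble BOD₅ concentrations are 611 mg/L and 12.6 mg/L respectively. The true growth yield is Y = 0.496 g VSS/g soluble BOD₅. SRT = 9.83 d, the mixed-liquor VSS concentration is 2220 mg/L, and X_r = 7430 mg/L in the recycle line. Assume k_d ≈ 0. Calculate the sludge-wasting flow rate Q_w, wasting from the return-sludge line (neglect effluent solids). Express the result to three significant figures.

With k_d = 0 the design equation reduces to V = Y Q (S₀−S) θ_c / X = 0.496 × 19800 × (611 − 12.6) × 9.83 / 2220 = 26022 m³.
Wasting from the return line (neglecting effluent solids): Q_w = V·X / (θ_c·X_r) = 26022 × 2220 / (9.83 × 7430) = 791.0 m³/d.

Q_w ≈ 791 m³/d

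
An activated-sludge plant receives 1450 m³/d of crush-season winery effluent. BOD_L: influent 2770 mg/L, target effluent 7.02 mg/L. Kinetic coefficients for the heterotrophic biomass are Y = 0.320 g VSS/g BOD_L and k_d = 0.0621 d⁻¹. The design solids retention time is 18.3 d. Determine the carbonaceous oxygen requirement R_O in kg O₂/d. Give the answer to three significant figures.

Y_obs = Y / (1 + k_d θ_c) = 0.320 / (1 + 0.0621 × 18.3) = 0.320 / 2.136 = 0.1498.
Mass of BOD_L removed per day: Q(S₀ − S) = 1450 × 2763 g/m³ = 4006 kg/d.
Net sludge production P_X = 0.1498 × 4006 = 600.1 kg VSS/d.
R_O = Q·(S₀ − S) − 1.42·P_X = 4006 − 1.42 × 600.1 = 3154 kg O₂/d.

R_O ≈ 3150 kg O₂/d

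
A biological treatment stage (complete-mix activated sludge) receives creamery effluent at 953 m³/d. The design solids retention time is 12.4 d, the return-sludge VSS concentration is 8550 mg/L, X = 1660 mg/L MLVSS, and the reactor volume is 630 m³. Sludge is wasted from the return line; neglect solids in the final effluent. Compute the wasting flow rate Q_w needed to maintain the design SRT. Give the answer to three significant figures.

Q_w ≈ 9.86 m³/d

Wasting from the return line (neglecting effluent solids): Q_w = V·X / (θ_c·X_r) = 630.0 × 1660 / (12.4 × 8550) = 9.864 m³/d.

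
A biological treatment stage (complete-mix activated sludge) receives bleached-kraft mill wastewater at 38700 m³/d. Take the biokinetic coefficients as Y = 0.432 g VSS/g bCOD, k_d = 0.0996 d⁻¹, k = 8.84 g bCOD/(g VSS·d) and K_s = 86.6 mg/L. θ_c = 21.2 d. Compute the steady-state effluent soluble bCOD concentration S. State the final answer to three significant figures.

S ≈ 3.46 mg/L

Effluent substrate depends only on kinetics and SRT: S = K_s(1 + k_d θ_c) / [θ_c(Yk − k_d) − 1] = 86.6 × (1 + 0.0996 × 21.2) / [21.2 × (0.432 × 8.84 − 0.0996) − 1] = 269.5 / 77.85 = 3.461 mg/L.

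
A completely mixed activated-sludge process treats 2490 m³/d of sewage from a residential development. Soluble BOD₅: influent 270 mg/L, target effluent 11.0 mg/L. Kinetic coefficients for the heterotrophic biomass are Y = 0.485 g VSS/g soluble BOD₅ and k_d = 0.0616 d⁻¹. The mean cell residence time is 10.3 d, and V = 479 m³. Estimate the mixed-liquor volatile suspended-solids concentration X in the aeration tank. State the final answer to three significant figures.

X ≈ 4110 mg/L

X = Y·Q·ΔS·θ_c / [V·(1 + k_d θ_c)] = 0.485 × 2490 × (270 − 11.0) × 10.3 / [479 × (1 + 0.0616 × 10.3)] = 4115 mg/L.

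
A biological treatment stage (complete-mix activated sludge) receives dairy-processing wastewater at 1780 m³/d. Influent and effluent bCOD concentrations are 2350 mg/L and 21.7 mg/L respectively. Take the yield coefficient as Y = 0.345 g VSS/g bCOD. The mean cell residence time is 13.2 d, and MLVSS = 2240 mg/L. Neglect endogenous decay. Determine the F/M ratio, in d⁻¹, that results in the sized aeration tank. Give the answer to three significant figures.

With k_d = 0 the design equation reduces to V = Y Q (S₀−S) θ_c / X = 0.345 × 1780 × (2350 − 21.7) × 13.2 / 2240 = 8426 m³.
F/M = Q·S₀ / (V·X) = 1780 × 2350 / (8426 × 2240) = 0.2216 g bCOD·(g VSS·d)⁻¹.

F/M ≈ 0.222 d⁻¹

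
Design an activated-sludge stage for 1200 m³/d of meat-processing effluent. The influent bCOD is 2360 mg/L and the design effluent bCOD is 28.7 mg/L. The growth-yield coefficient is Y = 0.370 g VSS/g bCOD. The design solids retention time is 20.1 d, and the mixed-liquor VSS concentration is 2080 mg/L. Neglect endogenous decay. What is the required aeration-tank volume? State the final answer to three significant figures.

V ≈ 10000 m³

Biomass mass balance (decay neglected): V·X = Y·Q·(S₀ − S)·θ_c, so V = 0.370 × 1200 × (2360 − 28.7) × 20.1 / 2080 = 10003 m³.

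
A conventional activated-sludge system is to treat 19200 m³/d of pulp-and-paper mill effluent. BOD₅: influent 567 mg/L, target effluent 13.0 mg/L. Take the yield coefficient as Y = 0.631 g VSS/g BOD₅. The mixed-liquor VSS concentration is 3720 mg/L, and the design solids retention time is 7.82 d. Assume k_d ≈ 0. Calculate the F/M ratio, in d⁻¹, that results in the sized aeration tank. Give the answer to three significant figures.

V·X = Y·Q·ΔS·θ_c gives V = 0.631 × 19200 × (567 − 13.0) × 7.82 / 3720 = 14109 m³.
F/M = Q·S₀ / (V·X) = 19200 × 567 / (14109 × 3720) = 0.2074 g BOD₅·(g VSS·d)⁻¹.

F/M ≈ 0.207 d⁻¹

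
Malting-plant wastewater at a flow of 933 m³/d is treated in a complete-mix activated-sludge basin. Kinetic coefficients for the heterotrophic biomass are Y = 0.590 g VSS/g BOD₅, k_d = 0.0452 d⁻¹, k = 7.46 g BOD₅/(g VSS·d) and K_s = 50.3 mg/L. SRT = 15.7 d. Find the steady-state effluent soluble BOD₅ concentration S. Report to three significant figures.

S ≈ 1.28 mg/L

For a completely mixed reactor with recycle the Lawrence–McCarty relation gives S = K_s·(1 + k_d·θ_c) / [θ_c·(Y·k − k_d) − 1] = 50.3 × (1 + 0.0452 × 15.7) / [15.7 × (0.590 × 7.46 − 0.0452) − 1] = 85.99 / 67.39 = 1.276 mg/L.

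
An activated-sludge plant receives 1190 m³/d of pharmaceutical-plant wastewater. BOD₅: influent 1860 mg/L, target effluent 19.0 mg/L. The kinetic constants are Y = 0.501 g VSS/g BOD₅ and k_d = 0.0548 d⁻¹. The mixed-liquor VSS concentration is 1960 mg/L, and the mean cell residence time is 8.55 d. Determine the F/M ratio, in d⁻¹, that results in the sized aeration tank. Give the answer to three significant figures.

F/M ≈ 0.346 d⁻¹

From the SRT design equation V = Y Q (S₀−S) θ_c / [X (1 + k_d θ_c)] = 0.501 × 1190 × (1860 − 19.0) × 8.55 / [1960 × (1 + 0.0548 × 8.55)] = 9.38×10^6 / 2878 = 3260 m³.
F/M = applied load / biomass = Q·S₀/(V·X) = 1190 × 1860 / (3260 × 1960) = 0.3464 d⁻¹.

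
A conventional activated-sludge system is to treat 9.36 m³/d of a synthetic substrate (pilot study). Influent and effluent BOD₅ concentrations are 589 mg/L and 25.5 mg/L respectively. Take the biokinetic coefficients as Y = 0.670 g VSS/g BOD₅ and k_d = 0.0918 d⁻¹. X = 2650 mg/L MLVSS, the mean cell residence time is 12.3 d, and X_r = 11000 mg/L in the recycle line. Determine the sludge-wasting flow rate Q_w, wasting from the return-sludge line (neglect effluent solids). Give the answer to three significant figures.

Steady-state biomass mass balance: V·X·(1 + k_d·θ_c) = Y·Q·(S₀ − S)·θ_c, so V = 0.670 × 9.36 × (589 − 25.5) × 12.3 / [2650 × (1 + 0.0918 × 12.3)] = 4.35×10^4 / 5642 = 7.704 m³.
θ_c = V·X/(Q_w·X_r) when wasting from the recycle, so Q_w = V·X/(θ_c·X_r) = 7.704 × 2650 / (12.3 × 11000) = 0.1509 m³/d.

Q_w ≈ 0.151 m³/d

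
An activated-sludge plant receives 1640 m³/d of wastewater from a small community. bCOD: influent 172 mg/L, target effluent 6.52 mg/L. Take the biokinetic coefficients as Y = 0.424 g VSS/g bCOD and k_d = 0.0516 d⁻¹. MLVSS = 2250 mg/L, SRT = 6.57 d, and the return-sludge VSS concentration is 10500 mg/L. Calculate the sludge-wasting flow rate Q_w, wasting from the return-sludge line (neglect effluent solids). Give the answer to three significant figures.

Q_w ≈ 8.18 m³/d

Steady-state biomass mass balance: V·X·(1 + k_d·θ_c) = Y·Q·(S₀ − S)·θ_c, so V = 0.424 × 1640 × (172 − 6.52) × 6.57 / [2250 × (1 + 0.0516 × 6.57)] = 7.56×10^5 / 3013 = 250.9 m³.
θ_c = V·X/(Q_w·X_r) when wasting from the recycle, so Q_w = V·X/(θ_c·X_r) = 250.9 × 2250 / (6.57 × 10500) = 8.184 m³/d.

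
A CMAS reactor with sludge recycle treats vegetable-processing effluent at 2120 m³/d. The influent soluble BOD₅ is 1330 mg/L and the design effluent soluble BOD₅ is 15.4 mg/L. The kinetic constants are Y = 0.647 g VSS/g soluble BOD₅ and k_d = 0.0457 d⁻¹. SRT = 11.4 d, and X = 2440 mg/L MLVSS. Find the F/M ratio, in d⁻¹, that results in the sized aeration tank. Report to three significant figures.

F/M ≈ 0.209 d⁻¹

From the SRT design equation V = Y Q (S₀−S) θ_c / [X (1 + k_d θ_c)] = 0.647 × 2120 × (1330 − 15.4) × 11.4 / [2440 × (1 + 0.0457 × 11.4)] = 2.06×10^7 / 3711 = 5539 m³.
Food-to-microorganism ratio F/M = Q S₀ / (V X) = 2120 × 1330 / (5539 × 2440) = 0.2086 d⁻¹.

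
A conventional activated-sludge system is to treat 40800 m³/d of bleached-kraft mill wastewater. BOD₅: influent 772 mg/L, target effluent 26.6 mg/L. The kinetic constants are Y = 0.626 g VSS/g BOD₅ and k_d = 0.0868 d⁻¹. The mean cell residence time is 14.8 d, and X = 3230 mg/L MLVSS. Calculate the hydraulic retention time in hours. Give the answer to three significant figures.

From the SRT design equation V = Y Q (S₀−S) θ_c / [X (1 + k_d θ_c)] = 0.626 × 40800 × (772 − 26.6) × 14.8 / [3230 × (1 + 0.0868 × 14.8)] = 2.82×10^8 / 7379 = 38183 m³.
HRT = V/Q = 38183 m³ / 40800 m³·d⁻¹ = 0.9358 d × 24 = 22.46 h.

τ ≈ 22.5 h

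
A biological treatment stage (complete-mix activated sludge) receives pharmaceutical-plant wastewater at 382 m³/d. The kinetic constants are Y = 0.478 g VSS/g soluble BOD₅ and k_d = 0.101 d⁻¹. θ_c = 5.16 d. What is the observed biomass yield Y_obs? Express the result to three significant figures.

Y_obs = Y / (1 + k_d θ_c) = 0.478 / (1 + 0.101 × 5.16) = 0.478 / 1.521 = 0.3142.

Y_obs ≈ 0.314 g VSS/g soluble BOD₅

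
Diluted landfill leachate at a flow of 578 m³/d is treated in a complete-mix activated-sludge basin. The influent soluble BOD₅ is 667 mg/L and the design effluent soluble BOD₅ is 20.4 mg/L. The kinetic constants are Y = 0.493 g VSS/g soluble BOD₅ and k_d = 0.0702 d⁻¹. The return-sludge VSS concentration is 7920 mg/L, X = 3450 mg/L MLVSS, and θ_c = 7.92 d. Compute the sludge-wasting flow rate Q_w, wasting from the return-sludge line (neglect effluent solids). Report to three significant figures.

Q_w ≈ 15.0 m³/d

Steady-state biomass mass balance: V·X·(1 + k_d·θ_c) = Y·Q·(S₀ − S)·θ_c, so V = 0.493 × 578 × (667 − 20.4) × 7.92 / [3450 × (1 + 0.0702 × 7.92)] = 1.46×10^6 / 5368 = 271.8 m³.
Wasting from the return line (neglecting effluent solids): Q_w = V·X / (θ_c·X_r) = 271.8 × 3450 / (7.92 × 7920) = 14.95 m³/d.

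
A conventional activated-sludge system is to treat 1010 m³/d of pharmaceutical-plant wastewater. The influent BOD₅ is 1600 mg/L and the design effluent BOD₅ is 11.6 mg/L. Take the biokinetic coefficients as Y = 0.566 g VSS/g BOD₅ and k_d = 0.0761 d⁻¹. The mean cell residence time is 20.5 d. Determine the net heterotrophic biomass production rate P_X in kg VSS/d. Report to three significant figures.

Correct the yield for decay: Y_obs = Y/(1 + k_d θ_c) = 0.566 / (1 + 0.0761 × 20.5) = 0.566 / 2.560 = 0.2211.
ΔS = 1600 − 11.6 = 1588 mg/L, so the substrate removal rate is 1010 × 1588/1000 = 1604 kg BOD₅/d.
P_X = Y_obs · Q(S₀ − S) = 0.2211 × 1604 = 354.7 kg VSS/d.

P_X ≈ 355 kg VSS/d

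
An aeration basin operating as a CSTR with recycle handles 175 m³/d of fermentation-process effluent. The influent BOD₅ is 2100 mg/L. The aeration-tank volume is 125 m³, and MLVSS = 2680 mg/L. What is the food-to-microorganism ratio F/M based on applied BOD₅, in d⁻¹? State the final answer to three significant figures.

Food-to-microorganism ratio F/M = Q S₀ / (V X) = 175 × 2100 / (125.0 × 2680) = 1.097 d⁻¹.

F/M ≈ 1.10 d⁻¹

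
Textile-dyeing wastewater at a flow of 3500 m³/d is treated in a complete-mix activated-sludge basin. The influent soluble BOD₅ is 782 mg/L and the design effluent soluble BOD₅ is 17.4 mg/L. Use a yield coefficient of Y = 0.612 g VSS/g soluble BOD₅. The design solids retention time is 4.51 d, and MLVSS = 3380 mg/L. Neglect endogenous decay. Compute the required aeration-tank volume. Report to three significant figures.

With k_d = 0 the design equation reduces to V = Y Q (S₀−S) θ_c / X = 0.612 × 3500 × (782 − 17.4) × 4.51 / 3380 = 2185 m³.

V ≈ 2190 m³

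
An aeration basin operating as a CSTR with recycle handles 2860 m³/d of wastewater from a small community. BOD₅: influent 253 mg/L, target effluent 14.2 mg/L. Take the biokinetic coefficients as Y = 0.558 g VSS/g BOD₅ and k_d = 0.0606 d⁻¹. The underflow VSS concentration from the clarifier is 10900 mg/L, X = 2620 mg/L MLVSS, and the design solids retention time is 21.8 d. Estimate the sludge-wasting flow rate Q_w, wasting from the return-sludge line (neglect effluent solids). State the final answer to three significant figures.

Q_w ≈ 15.1 m³/d

From the SRT design equation V = Y Q (S₀−S) θ_c / [X (1 + k_d θ_c)] = 0.558 × 2860 × (253 − 14.2) × 21.8 / [2620 × (1 + 0.0606 × 21.8)] = 8.31×10^6 / 6081 = 1366 m³.
Wasting from the return line (neglecting effluent solids): Q_w = V·X / (θ_c·X_r) = 1366 × 2620 / (21.8 × 10900) = 15.06 m³/d.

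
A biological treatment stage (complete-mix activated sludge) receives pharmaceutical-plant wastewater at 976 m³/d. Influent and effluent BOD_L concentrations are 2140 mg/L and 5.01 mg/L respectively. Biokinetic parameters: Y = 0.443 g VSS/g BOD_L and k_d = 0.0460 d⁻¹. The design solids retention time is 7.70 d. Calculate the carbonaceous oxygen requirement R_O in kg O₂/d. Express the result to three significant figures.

R_O ≈ 1120 kg O₂/d

Y_obs = Y / (1 + k_d θ_c) = 0.443 / (1 + 0.0460 × 7.70) = 0.443 / 1.354 = 0.3271.
Q·(S₀ − S) = 976 × (2140 − 5.01) × 10⁻³ = 2084 kg/d removed.
Net sludge production P_X = 0.3271 × 2084 = 681.7 kg VSS/d.
Carbonaceous O₂ demand = substrate oxidised − cell-mass equivalent = 2084 − 1.42 × 681.7 = 1116 kg O₂/d.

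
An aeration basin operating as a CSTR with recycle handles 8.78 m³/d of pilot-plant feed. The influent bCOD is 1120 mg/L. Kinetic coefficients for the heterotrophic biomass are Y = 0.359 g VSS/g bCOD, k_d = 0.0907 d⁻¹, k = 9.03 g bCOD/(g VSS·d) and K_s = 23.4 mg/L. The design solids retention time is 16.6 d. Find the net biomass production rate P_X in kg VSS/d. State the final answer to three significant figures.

From the Monod/SRT balance for a CMAS, S = K_s·(1+k_d θ_c)/[θ_c·(Y k − k_d) − 1] = 23.4 × (1 + 0.0907 × 16.6) / [16.6 × (0.359 × 9.03 − 0.0907) − 1] = 58.63 / 51.31 = 1.143 mg/L.
Correct the yield for decay: Y_obs = Y/(1 + k_d θ_c) = 0.359 / (1 + 0.0907 × 16.6) = 0.359 / 2.506 = 0.1433.
Mass of bCOD removed per day: Q(S₀ − S) = 8.78 × 1119 g/m³ = 9.824 kg/d.
Biomass produced: P_X = Y_obs·Q·ΔS = 0.1433 × 9.824 ≈ 1.408 kg VSS/d.

P_X ≈ 1.41 kg VSS/d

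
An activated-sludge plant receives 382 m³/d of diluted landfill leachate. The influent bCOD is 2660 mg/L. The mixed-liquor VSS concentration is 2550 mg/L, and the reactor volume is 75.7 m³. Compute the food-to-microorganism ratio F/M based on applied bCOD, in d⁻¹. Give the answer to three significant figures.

F/M ≈ 5.26 d⁻¹

F/M = applied load / biomass = Q·S₀/(V·X) = 382 × 2660 / (75.70 × 2550) = 5.264 d⁻¹.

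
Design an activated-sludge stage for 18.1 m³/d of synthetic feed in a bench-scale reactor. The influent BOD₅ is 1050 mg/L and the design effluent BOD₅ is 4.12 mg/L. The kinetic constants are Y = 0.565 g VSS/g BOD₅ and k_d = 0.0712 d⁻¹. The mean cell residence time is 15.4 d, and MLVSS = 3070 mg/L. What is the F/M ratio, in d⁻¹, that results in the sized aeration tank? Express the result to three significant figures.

Steady-state biomass mass balance: V·X·(1 + k_d·θ_c) = Y·Q·(S₀ − S)·θ_c, so V = 0.565 × 18.1 × (1050 − 4.12) × 15.4 / [3070 × (1 + 0.0712 × 15.4)] = 1.65×10^5 / 6436 = 25.59 m³.
F/M = applied load / biomass = Q·S₀/(V·X) = 18.1 × 1050 / (25.59 × 3070) = 0.2419 d⁻¹.

F/M ≈ 0.242 d⁻¹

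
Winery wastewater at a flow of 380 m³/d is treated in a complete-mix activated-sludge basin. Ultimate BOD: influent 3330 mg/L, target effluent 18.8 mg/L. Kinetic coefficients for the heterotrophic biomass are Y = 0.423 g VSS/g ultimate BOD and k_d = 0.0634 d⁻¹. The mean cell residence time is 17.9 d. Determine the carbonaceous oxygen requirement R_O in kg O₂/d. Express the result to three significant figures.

The observed yield is Y_obs = Y/(1 + k_d·θ_c) = 0.423 / (1 + 0.0634 × 17.9) = 0.423 / 2.135 = 0.1981 g VSS per g ultimate BOD removed.
ΔS = 3330 − 18.8 = 3311 mg/L, so the substrate removal rate is 380 × 3311/1000 = 1258 kg ultimate BOD/d.
Biomass synthesised: P_X = Y_obs × 1258 = 249.3 kg VSS/d.
Carbonaceous O₂ demand = substrate oxidised − cell-mass equivalent = 1258 − 1.42 × 249.3 = 904.2 kg O₂/d.

R_O ≈ 904 kg O₂/d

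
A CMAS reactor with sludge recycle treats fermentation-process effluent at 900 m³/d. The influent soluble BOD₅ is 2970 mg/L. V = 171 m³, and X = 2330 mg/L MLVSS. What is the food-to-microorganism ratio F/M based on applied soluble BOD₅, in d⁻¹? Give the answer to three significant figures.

Food-to-microorganism ratio F/M = Q S₀ / (V X) = 900 × 2970 / (171.0 × 2330) = 6.709 d⁻¹.

F/M ≈ 6.71 d⁻¹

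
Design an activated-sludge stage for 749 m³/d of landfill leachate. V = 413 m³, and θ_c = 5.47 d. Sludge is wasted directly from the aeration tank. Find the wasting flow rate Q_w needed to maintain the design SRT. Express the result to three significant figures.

With mixed-liquor wasting, θ_c = V/Q_w, so Q_w = V/θ_c = 413.0/5.47 = 75.50 m³/d.

Q_w ≈ 75.5 m³/d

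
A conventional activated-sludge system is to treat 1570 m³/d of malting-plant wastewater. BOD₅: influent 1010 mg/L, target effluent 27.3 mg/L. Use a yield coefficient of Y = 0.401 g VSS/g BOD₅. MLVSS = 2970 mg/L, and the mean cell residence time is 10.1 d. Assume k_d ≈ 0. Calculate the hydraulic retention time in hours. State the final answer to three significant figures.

Biomass mass balance (decay neglected): V·X = Y·Q·(S₀ − S)·θ_c, so V = 0.401 × 1570 × (1010 − 27.3) × 10.1 / 2970 = 2104 m³.
τ = V/Q = 2104/1570 = 1.340 d, or 32.16 h.

τ ≈ 32.2 h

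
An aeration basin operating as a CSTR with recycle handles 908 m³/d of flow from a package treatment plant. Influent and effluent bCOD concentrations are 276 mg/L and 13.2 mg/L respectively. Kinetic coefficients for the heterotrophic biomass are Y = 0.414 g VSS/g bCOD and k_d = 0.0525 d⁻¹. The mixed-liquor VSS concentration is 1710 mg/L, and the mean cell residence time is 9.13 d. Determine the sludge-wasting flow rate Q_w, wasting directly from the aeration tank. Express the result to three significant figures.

Q_w ≈ 39.1 m³/d

Rearranging the biomass balance for a CMAS with decay, V = Y·Q·ΔS·θ_c / [X·(1+k_d θ_c)] = 0.414 × 908 × (276 − 13.2) × 9.13 / [1710 × (1 + 0.0525 × 9.13)] = 9.02×10^5 / 2530 = 356.6 m³.
Wasting from the aeration tank: Q_w = V / θ_c = 356.6 / 9.13 = 39.05 m³/d.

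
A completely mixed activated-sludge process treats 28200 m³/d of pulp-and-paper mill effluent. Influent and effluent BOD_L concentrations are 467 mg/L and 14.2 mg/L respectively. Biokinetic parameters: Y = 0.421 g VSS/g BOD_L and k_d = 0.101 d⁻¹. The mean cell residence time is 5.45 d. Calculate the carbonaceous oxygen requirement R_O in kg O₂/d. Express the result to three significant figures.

R_O ≈ 7850 kg O₂/d

Y_obs = Y / (1 + k_d θ_c) = 0.421 / (1 + 0.101 × 5.45) = 0.421 / 1.550 = 0.2715.
Substrate removed = Q·(S₀ − S) = 28200 m³/d × (467 − 14.2) g/m³ = 1.28×10^7 g/d = 12769 kg/d.
Net sludge production P_X = 0.2715 × 12769 = 3467 kg VSS/d.
R_O = Q·ΔS − 1.42 P_X = 12769 − 4923 = 7846 kg O₂/d.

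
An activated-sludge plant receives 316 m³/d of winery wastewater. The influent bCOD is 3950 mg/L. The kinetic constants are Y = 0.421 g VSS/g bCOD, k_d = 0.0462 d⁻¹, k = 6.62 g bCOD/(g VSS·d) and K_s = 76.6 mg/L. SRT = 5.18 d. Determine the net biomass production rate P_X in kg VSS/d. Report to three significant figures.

P_X ≈ 423 kg VSS/d

From the Monod/SRT balance for a CMAS, S = K_s·(1+k_d θ_c)/[θ_c·(Y k − k_d) − 1] = 76.6 × (1 + 0.0462 × 5.18) / [5.18 × (0.421 × 6.62 − 0.0462) − 1] = 94.93 / 13.20 = 7.193 mg/L.
Observed yield with endogenous decay: Y_obs = Y / (1 + k_d·θ_c) = 0.421 / (1 + 0.0462 × 5.18) = 0.421 / 1.239 = 0.3397 g VSS/g bCOD.
Mass of bCOD removed per day: Q(S₀ − S) = 316 × 3943 g/m³ = 1246 kg/d.
Biomass produced: P_X = Y_obs·Q·ΔS = 0.3397 × 1246 ≈ 423.2 kg VSS/d.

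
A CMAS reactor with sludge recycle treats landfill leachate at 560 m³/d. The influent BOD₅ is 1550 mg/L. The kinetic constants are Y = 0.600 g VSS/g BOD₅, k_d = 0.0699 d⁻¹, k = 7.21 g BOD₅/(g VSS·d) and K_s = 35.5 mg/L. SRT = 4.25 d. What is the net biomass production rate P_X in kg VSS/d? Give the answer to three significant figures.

Effluent substrate depends only on kinetics and SRT: S = K_s(1 + k_d θ_c) / [θ_c(Yk − k_d) − 1] = 35.5 × (1 + 0.0699 × 4.25) / [4.25 × (0.600 × 7.21 − 0.0699) − 1] = 46.05 / 17.09 = 2.695 mg/L.
Correct the yield for decay: Y_obs = Y/(1 + k_d θ_c) = 0.600 / (1 + 0.0699 × 4.25) = 0.600 / 1.297 = 0.4626.
Substrate removed = Q·(S₀ − S) = 560 m³/d × (1550 − 2.69) g/m³ = 8.66×10^5 g/d = 866.5 kg/d.
Biomass produced: P_X = Y_obs·Q·ΔS = 0.4626 × 866.5 ≈ 400.8 kg VSS/d.

P_X ≈ 401 kg VSS/d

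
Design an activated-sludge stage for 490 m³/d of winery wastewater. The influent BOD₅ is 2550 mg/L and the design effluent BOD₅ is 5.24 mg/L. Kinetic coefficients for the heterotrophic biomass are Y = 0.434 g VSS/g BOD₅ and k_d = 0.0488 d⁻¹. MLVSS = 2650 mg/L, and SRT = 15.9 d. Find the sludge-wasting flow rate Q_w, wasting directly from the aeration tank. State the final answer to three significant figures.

From the SRT design equation V = Y Q (S₀−S) θ_c / [X (1 + k_d θ_c)] = 0.434 × 490 × (2550 − 5.24) × 15.9 / [2650 × (1 + 0.0488 × 15.9)] = 8.6×10^6 / 4706 = 1828 m³.
For wasting at MLVSS concentration, Q_w = V/θ_c = 1828/15.9 = 115.0 m³/d.

Q_w ≈ 115 m³/d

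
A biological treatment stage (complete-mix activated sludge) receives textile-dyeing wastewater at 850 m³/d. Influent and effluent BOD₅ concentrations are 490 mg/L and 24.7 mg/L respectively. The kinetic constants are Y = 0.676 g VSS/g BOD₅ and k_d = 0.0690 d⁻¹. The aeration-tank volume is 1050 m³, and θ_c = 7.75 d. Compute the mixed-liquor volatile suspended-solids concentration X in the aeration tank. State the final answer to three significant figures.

X = Y·Q·ΔS·θ_c / [V·(1 + k_d θ_c)] = 0.676 × 850 × (490 − 24.7) × 7.75 / [1050 × (1 + 0.0690 × 7.75)] = 1286 mg/L.

X ≈ 1290 mg/L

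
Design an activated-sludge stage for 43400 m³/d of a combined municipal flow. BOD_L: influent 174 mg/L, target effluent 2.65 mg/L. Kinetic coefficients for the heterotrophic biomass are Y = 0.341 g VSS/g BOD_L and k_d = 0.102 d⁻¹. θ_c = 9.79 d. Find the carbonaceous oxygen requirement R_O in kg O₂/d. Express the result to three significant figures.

The observed yield is Y_obs = Y/(1 + k_d·θ_c) = 0.341 / (1 + 0.102 × 9.79) = 0.341 / 1.999 = 0.1706 g VSS per g BOD_L removed.
Substrate removed = Q·(S₀ − S) = 43400 m³/d × (174 − 2.65) g/m³ = 7.44×10^6 g/d = 7437 kg/d.
Biomass synthesised: P_X = Y_obs × 7437 = 1269 kg VSS/d.
R_O = Q·ΔS − 1.42 P_X = 7437 − 1802 = 5635 kg O₂/d.

R_O ≈ 5630 kg O₂/d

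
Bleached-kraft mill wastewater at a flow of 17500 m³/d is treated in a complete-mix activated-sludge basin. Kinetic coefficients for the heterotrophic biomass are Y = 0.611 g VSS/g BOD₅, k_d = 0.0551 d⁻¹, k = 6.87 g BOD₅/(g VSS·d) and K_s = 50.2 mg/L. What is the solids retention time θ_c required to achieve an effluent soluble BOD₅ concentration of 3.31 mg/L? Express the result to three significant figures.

At the target effluent, Y k S/(K_s+S) = 0.611×6.87×3.31/53.51 = 0.2597 d⁻¹.
θ_c = 1/(μ − k_d) = 1/(0.2597 − 0.0551) = 1/0.2046 = 4.889 d.

θ_c ≈ 4.89 d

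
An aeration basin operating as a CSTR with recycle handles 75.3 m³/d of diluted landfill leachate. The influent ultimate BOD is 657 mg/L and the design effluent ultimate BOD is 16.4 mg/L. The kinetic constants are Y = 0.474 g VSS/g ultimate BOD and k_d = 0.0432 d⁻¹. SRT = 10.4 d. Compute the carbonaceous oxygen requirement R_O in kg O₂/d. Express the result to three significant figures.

R_O ≈ 25.8 kg O₂/d

Observed yield with endogenous decay: Y_obs = Y / (1 + k_d·θ_c) = 0.474 / (1 + 0.0432 × 10.4) = 0.474 / 1.449 = 0.3271 g VSS/g ultimate BOD.
ΔS = 657 − 16.4 = 640.6 mg/L, so the substrate removal rate is 75.3 × 640.6/1000 = 48.24 kg ultimate BOD/d.
Biomass synthesised: P_X = Y_obs × 48.24 = 15.78 kg VSS/d.
Carbonaceous O₂ demand = substrate oxidised − cell-mass equivalent = 48.24 − 1.42 × 15.78 = 25.83 kg O₂/d.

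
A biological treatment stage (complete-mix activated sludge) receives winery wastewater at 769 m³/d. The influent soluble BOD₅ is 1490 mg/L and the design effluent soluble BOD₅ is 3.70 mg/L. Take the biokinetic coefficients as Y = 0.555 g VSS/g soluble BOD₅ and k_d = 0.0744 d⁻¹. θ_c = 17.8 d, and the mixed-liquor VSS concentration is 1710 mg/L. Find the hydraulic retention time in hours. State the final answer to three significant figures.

Steady-state biomass mass balance: V·X·(1 + k_d·θ_c) = Y·Q·(S₀ − S)·θ_c, so V = 0.555 × 769 × (1490 − 3.70) × 17.8 / [1710 × (1 + 0.0744 × 17.8)] = 1.13×10^7 / 3975 = 2841 m³.
HRT = V/Q = 2841 m³ / 769 m³·d⁻¹ = 3.694 d × 24 = 88.66 h.

τ ≈ 88.7 h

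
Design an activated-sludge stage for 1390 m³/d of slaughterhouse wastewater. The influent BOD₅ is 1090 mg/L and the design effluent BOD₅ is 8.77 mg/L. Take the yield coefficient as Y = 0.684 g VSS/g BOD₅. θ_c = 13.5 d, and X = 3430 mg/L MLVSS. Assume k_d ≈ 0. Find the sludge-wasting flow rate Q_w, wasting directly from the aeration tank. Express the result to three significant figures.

Q_w ≈ 300 m³/d

With k_d = 0 the design equation reduces to V = Y Q (S₀−S) θ_c / X = 0.684 × 1390 × (1090 − 8.77) × 13.5 / 3430 = 4046 m³.
Wasting from the aeration tank: Q_w = V / θ_c = 4046 / 13.5 = 299.7 m³/d.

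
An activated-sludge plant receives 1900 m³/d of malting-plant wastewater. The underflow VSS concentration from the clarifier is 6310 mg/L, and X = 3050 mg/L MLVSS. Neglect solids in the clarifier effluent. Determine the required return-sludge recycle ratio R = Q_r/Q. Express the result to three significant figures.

R ≈ 0.936

Mass balance around the secondary clarifier (neglecting effluent solids): R = X / (X_r − X) = 3050 / (6310 − 3050) = 0.9356.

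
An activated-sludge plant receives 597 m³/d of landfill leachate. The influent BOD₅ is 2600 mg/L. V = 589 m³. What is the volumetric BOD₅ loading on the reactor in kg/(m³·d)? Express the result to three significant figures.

L_v = Q S₀ / V = 597 × 2600 × 10⁻³ / 589.0 = 2.635 kg/(m³·d).

L_v ≈ 2.64 kg BOD₅/(m³·d)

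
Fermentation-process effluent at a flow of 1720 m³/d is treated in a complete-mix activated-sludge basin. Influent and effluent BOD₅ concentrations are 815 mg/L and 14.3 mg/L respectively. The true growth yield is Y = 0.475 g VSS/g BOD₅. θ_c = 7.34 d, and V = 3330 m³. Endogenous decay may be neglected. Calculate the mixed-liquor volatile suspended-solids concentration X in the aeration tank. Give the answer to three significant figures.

X = Y·Q·ΔS·θ_c / V = 0.475 × 1720 × (815 − 14.3) × 7.34 / 3330 = 1442 mg/L.

X ≈ 1440 mg/L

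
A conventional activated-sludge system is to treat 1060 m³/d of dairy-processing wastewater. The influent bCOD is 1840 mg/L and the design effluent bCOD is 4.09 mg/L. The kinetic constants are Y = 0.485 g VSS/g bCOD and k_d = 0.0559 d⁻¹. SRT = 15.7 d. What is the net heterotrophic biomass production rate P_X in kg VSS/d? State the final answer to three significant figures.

P_X ≈ 503 kg VSS/d

Correct the yield for decay: Y_obs = Y/(1 + k_d θ_c) = 0.485 / (1 + 0.0559 × 15.7) = 0.485 / 1.878 = 0.2583.
ΔS = 1840 − 4.09 = 1836 mg/L, so the substrate removal rate is 1060 × 1836/1000 = 1946 kg bCOD/d.
Net biomass production P_X = Y_obs × Q·(S₀ − S) = 0.2583 × 1946 = 502.7 kg VSS/d.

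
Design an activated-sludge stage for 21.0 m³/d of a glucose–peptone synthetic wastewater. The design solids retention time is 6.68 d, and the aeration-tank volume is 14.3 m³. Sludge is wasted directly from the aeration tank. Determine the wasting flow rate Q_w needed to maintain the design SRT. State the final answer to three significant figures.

With mixed-liquor wasting, θ_c = V/Q_w, so Q_w = V/θ_c = 14.30/6.68 = 2.141 m³/d.

Q_w ≈ 2.14 m³/d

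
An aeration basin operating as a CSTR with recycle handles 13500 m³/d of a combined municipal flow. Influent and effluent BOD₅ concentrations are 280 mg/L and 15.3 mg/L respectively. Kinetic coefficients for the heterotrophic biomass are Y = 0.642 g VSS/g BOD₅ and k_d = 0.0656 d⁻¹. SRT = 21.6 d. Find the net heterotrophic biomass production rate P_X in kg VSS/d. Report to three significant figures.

Correct the yield for decay: Y_obs = Y/(1 + k_d θ_c) = 0.642 / (1 + 0.0656 × 21.6) = 0.642 / 2.417 = 0.2656.
ΔS = 280 − 15.3 = 264.7 mg/L, so the substrate removal rate is 13500 × 264.7/1000 = 3573 kg BOD₅/d.
Net biomass production P_X = Y_obs × Q·(S₀ − S) = 0.2656 × 3573 = 949.2 kg VSS/d.

P_X ≈ 949 kg VSS/d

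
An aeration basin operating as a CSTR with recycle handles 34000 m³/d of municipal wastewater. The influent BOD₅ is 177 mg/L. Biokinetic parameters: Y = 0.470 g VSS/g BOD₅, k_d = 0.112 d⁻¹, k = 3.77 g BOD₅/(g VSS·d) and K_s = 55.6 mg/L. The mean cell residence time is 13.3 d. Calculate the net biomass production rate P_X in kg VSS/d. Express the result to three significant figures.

P_X ≈ 1090 kg VSS/d

Effluent substrate depends only on kinetics and SRT: S = K_s(1 + k_d θ_c) / [θ_c(Yk − k_d) − 1] = 55.6 × (1 + 0.112 × 13.3) / [13.3 × (0.470 × 3.77 − 0.112) − 1] = 138.4 / 21.08 = 6.568 mg/L.
Correct the yield for decay: Y_obs = Y/(1 + k_d θ_c) = 0.470 / (1 + 0.112 × 13.3) = 0.470 / 2.490 = 0.1888.
ΔS = 177 − 6.57 = 170.4 mg/L, so the substrate removal rate is 34000 × 170.4/1000 = 5795 kg BOD₅/d.
P_X = Y_obs · Q(S₀ − S) = 0.1888 × 5795 = 1094 kg VSS/d.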